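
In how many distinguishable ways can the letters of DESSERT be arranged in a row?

1260

Letter multiplicities in DESSERT: D×1, E×2, R×1, S×2, T×1.
So there are 7! / (2!·2!) = 1260 distinguishable arrangements.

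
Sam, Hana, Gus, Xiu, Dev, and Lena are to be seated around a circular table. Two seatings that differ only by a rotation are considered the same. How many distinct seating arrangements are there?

Seat Sam anywhere (absorbing the rotational symmetry), then permute the other 5: (5)! = 120.

120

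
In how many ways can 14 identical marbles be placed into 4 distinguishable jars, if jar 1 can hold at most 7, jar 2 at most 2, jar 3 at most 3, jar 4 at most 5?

19

By stars and bars, unrestricted non-negative solutions to x_1+…+x_4 = 14 number C(14+3,3) = 680.
Subtract solutions that violate a single cap (substitute x_i' = x_i − (cap_i+1)): x_1 ≥ 8 gives C(9,3) = 84; x_2 ≥ 3 gives C(14,3) = 364; x_3 ≥ 4 gives C(13,3) = 286; x_4 ≥ 6 gives C(11,3) = 165. Together 899.
Add back pairs where two caps are both exceeded: 20 + 10 + 1 + 120 + 56 + 35 = 242.
Subtract triples: 0 + 0 + 0 + 4 = 4.
By inclusion–exclusion the count is 680 − 899 + 242 − 4 = 19.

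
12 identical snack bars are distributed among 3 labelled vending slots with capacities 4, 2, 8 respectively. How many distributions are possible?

6

Without the upper bounds there are C(14,2) = 91 ways to split 12 among 3 vending slots.
Subtract solutions that violate a single cap (substitute x_i' = x_i − (cap_i+1)): x_1 ≥ 5 gives C(9,2) = 36; x_2 ≥ 3 gives C(11,2) = 55; x_3 ≥ 9 gives C(5,2) = 10. Together 101.
Add back pairs where two caps are both exceeded: 15 + 0 + 1 = 16.
By inclusion–exclusion the count is 91 − 101 + 16 = 6.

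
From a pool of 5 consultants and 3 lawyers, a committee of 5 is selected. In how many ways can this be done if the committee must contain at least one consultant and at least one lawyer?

Unrestricted: C(8,5) = 56 ways to pick any 5 of the 8.
Selections missing a whole group: no consultants → C(3,5) = 0; no lawyers → C(5,5) = 1.
Both groups omitted at once is impossible, so 56 − 1 = 55.

55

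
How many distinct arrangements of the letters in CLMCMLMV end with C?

With the last slot taken by C, it remains to arrange the other 7 letters (LMCMLMV).
Those 7 letters have L appearing twice and M appearing 3 times, giving (7)!/(3!·2!) = 420.

420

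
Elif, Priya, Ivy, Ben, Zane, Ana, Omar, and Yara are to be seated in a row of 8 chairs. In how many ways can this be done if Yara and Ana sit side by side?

10080

Place the 6 others and the Yara-Ana pair as 7 objects in a line; the pair has 2 internal arrangements.
That gives 2 × 7! = 2 × 5040 = 10080.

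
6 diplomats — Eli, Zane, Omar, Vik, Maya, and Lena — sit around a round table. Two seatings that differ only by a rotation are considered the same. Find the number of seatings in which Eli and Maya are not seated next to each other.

All circular seatings of 6 people number (5)! = 120.
Those with Eli next to Maya: fuse the pair into one unit and seat 5 units around a circle — 2·(4)! = 48.
Subtracting, 120 − 48 = 72.

72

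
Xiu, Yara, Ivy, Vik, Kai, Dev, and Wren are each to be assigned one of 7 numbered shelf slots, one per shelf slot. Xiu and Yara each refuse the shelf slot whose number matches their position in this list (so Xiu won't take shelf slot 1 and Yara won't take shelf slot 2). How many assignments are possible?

Let Aᵢ (for i ∈ {1, 2}) be the placements that put person i in their forbidden shelf slot. Any j of these fix j positions, leaving (7−j)! ways to fill the rest, and there are C(2,j) ways to pick which j.
By inclusion–exclusion, the number of valid placements is Σ_{j=0}^{2} (−1)^j C(2,j)·(7−j)!.
Computing: 5040 − 1440 + 120 = 3720.

3720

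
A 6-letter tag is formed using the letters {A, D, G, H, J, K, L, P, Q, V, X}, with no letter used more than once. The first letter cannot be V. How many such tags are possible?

The first letter has 11−1 = 10 choices (anything except V).
The remaining 5 letters are filled from the other 10 symbols without repetition: 10 × 9 × 8 × 7 × 6 = 30240.
Total: 10 × 30240 = 302400.

302400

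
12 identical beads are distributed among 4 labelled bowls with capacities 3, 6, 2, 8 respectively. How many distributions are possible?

Ignoring the caps, the number of non-negative solutions to x_1+…+x_4 = 12 is C(15,3) = 455.
Subtract solutions that violate a single cap (substitute x_i' = x_i − (cap_i+1)): x_1 ≥ 4 gives C(11,3) = 165; x_2 ≥ 7 gives C(8,3) = 56; x_3 ≥ 3 gives C(12,3) = 220; x_4 ≥ 9 gives C(6,3) = 20. Together 461.
Add back pairs where two caps are both exceeded: 4 + 56 + 0 + 10 + 0 + 1 = 71.
By inclusion–exclusion the count is 455 − 461 + 71 = 65.

65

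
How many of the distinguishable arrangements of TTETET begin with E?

5

With the first slot taken by E, it remains to arrange the other 5 letters (TTTET).
Those 5 letters have T appearing 4 times, giving (5)!/(4!) = 5.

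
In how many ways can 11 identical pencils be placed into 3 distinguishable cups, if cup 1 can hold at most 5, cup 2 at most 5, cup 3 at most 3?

6

Ignoring the caps, the number of non-negative solutions to x_1+…+x_3 = 11 is C(13,2) = 78.
Subtract solutions that violate a single cap (substitute x_i' = x_i − (cap_i+1)): x_1 ≥ 6 gives C(7,2) = 21; x_2 ≥ 6 gives C(7,2) = 21; x_3 ≥ 4 gives C(9,2) = 36. Together 78.
Add back pairs where two caps are both exceeded: 0 + 3 + 3 = 6.
By inclusion–exclusion the count is 78 − 78 + 6 = 6.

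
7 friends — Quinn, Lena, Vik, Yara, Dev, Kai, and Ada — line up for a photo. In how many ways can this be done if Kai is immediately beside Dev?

1440

Glue Kai and Dev into one block (2 internal orders), leaving 6 units to arrange in a row.
So the count is 2·(6)! = 1440.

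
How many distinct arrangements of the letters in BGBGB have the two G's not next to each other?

Total arrangements of BGBGB: 5!/(3!·2!) = 10.
If the two G's are adjacent, glue them into one block, leaving 4 items to arrange: (4)!/(3!) = 4 ways.
Hence 10 − 4 = 6.

6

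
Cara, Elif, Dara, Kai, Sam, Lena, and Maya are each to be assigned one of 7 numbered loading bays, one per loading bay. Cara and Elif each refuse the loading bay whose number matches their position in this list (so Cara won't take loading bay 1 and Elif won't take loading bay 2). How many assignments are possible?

3720

Let Aᵢ (for i ∈ {1, 2}) be the placements that put person i in their forbidden loading bay. Any j of these fix j positions, leaving (7−j)! ways to fill the rest, and there are C(2,j) ways to pick which j.
By inclusion–exclusion, the number of valid placements is Σ_{j=0}^{2} (−1)^j C(2,j)·(7−j)!.
Computing: 5040 − 1440 + 120 = 3720.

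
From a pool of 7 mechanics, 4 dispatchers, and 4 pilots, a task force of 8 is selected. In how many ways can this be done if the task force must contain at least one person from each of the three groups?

Unrestricted: C(15,8) = 6435 ways to pick any 8 of the 15.
Subtract selections that omit an entire group: no mechanics → C(8,8) = 1; no dispatchers → C(11,8) = 165; no pilots → C(11,8) = 165.
Add back selections omitting two groups (i.e. drawn from a single group): C(7,8) + C(4,8) + C(4,8) = 0.
By inclusion–exclusion: 6435 − 331 + 0 = 6104.

6104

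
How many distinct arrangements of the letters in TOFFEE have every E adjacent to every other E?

60

Treat the 2 copies of E as a single block. The multiset to arrange is then {EE, F, F, O, T}, 5 items in all.
That gives (5)!/(2!) = 60 arrangements.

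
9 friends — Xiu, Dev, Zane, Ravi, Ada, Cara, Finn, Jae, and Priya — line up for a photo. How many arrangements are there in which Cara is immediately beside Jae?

Place the 7 others and the Cara-Jae pair as 8 objects in a line; the pair has 2 internal arrangements.
That gives 2 × 8! = 2 × 40320 = 80640.

80640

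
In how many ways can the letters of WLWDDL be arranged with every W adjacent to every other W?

Treat the 2 copies of W as a single block. The multiset to arrange is then {WW, D, D, L, L}, 5 items in all.
That gives (5)!/(2!·2!) = 30 arrangements.

30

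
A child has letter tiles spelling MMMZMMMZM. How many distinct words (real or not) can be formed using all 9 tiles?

36

Letter multiplicities in MMMZMMMZM: M×7, Z×2.
So there are 9! / (7!·2!) = 36 distinguishable arrangements.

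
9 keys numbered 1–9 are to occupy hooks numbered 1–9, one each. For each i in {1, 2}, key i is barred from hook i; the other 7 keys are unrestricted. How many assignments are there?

Let Aᵢ (for i ∈ {1, 2}) be the placements that put key i in its forbidden hook. Any j of these fix j positions, leaving (9−j)! ways to fill the rest, and there are C(2,j) ways to pick which j.
By inclusion–exclusion, the number of valid placements is Σ_{j=0}^{2} (−1)^j C(2,j)·(9−j)!.
Computing: 362880 − 80640 + 5040 = 287280.

287280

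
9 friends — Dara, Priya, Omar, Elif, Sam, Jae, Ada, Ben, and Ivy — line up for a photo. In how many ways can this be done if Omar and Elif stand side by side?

80640

Place the 7 others and the Omar-Elif pair as 8 objects in a line; the pair has 2 internal arrangements.
That gives 2 × 8! = 2 × 40320 = 80640.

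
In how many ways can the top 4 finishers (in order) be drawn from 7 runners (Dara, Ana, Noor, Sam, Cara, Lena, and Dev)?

There are 7 choices for 1st place, 6 for 2nd, and so on down to 4 for position 4.
That gives 7 × 6 × 5 × 4 = 840.

840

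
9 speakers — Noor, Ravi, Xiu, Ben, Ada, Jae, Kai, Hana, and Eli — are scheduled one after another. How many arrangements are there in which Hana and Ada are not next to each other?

Of the 9! = 362880 arrangements, those with Hana and Ada adjacent number 2 × 8! = 80640 (treat the pair as a block with 2 internal orders).
So 362880 − 80640 = 282240 arrangements keep them apart.

282240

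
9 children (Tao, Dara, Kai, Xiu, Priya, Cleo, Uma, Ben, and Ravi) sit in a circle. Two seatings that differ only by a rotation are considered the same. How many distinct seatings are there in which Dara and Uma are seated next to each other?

Treat {Dara, Uma} as one unit (2 internal orders) and seat the resulting 8 units around the table: (7)! circular arrangements.
So 2 × (7)! = 2 × 5040 = 10080.

10080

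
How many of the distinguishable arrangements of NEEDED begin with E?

Fix E in the first position and arrange the remaining 5 letters.
Those 5 letters have D appearing twice and E appearing twice, giving (5)!/(2!·2!) = 30.

30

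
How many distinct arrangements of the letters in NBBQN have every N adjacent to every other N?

Treat the 2 copies of N as a single block. The multiset to arrange is then {NN, B, B, Q}, 4 items in all.
That gives (4)!/(2!) = 12 arrangements.

12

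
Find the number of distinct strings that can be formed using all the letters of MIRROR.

Letter multiplicities in MIRROR: I×1, M×1, O×1, R×3.
So there are 6! / (3!) = 120 distinguishable arrangements.

120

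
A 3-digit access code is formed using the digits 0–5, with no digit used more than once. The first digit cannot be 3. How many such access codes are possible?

The first digit has 6−1 = 5 choices (anything except 3).
The remaining 2 digits are filled from the other 5 symbols without repetition: 5 × 4 = 20.
Total: 5 × 20 = 100.

100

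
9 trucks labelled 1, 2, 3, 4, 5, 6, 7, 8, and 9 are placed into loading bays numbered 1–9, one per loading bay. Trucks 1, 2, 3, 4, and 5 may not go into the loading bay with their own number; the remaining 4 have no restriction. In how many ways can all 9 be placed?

Let Aᵢ (for 1 ≤ i ≤ 5) be the placements that put truck i in its forbidden loading bay. Any j of these fix j positions, leaving (9−j)! ways to fill the rest, and there are C(5,j) ways to pick which j.
By inclusion–exclusion, the number of valid placements is Σ_{j=0}^{5} (−1)^j C(5,j)·(9−j)!.
Computing: 362880 − 201600 + 50400 − 7200 + 600 − 24 = 205056.

205056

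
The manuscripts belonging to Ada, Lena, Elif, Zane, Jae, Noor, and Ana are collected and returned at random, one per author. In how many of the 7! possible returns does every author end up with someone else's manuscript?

1854

Let Aᵢ be the assignments in which author i gets their own manuscript. We want the size of the complement of A₁∪…∪A_7.
By inclusion–exclusion this is Σ_{j=0}^{7} (−1)^j C(7,j)·(7−j)!.
Computing: 5040 − 5040 + 2520 − 840 + 210 − 42 + 7 − 1 = 1854.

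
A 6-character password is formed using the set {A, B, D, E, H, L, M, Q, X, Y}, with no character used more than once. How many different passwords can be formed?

151200

Choose and order 6 of the 10 symbols: the first character has 10 options, the next 9, and so on down to 5.
10 × 9 × 8 × 7 × 6 × 5 = 151200.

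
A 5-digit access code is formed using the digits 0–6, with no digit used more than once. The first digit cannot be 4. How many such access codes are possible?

The first digit has 7−1 = 6 choices (anything except 4).
The remaining 4 digits are filled from the other 6 symbols without repetition: 6 × 5 × 4 × 3 = 360.
Total: 6 × 360 = 2160.

2160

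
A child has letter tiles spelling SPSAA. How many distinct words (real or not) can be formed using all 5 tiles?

30

The 5 letters of SPSAA have repeats: A appearing twice and S appearing twice.
Dividing 5! = 120 by 2!·2! = 4 for the repeated letters gives 30.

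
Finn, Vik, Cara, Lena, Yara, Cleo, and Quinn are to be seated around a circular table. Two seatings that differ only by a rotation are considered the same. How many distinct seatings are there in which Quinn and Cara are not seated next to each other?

All circular seatings of 7 people number (6)! = 720.
Those with Quinn next to Cara: fuse the pair into one unit and seat 6 units around a circle — 2·(5)! = 240.
Subtracting, 720 − 240 = 480.

480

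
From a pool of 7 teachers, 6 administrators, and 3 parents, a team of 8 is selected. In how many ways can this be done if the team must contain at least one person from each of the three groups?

With no constraint there are C(16,8) = 12870 possible selections.
Subtract selections that omit an entire group: no teachers → C(9,8) = 9; no administrators → C(10,8) = 45; no parents → C(13,8) = 1287.
Add back selections omitting two groups (i.e. drawn from a single group): C(7,8) + C(6,8) + C(3,8) = 0.
By inclusion–exclusion: 12870 − 1341 + 0 = 11529.

11529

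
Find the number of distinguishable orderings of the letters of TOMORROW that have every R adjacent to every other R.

840

Treat the 2 copies of R as a single block. The multiset to arrange is then {RR, M, O, O, O, T, W}, 7 items in all.
That gives (7)!/(3!) = 840 arrangements.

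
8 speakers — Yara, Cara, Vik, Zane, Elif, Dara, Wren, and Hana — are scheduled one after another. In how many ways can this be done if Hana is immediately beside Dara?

10080

Treat {Hana, Dara} as a single unit. There are 7 units to order, and the pair itself can be ordered 2 ways.
So the count is 2·(7)! = 10080.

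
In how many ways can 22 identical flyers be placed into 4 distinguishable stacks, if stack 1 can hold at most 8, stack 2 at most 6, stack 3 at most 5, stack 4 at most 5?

10

Without the upper bounds there are C(25,3) = 2300 ways to split 22 among 4 stacks.
Subtract solutions that violate a single cap (substitute x_i' = x_i − (cap_i+1)): x_1 ≥ 9 gives C(16,3) = 560; x_2 ≥ 7 gives C(18,3) = 816; x_3 ≥ 6 gives C(19,3) = 969; x_4 ≥ 6 gives C(19,3) = 969. Together 3314.
Add back pairs where two caps are both exceeded: 84 + 120 + 120 + 220 + 220 + 286 = 1050.
Subtract triples: 1 + 1 + 4 + 20 = 26.
By inclusion–exclusion the count is 2300 − 3314 + 1050 − 26 = 10.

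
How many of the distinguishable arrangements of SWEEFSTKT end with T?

10080

With the last slot taken by T, it remains to arrange the other 8 letters (SWEEFSKT).
Those 8 letters have E appearing twice and S appearing twice, giving (8)!/(2!·2!) = 10080.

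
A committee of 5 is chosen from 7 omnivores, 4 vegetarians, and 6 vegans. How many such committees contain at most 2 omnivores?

Split by how many omnivores are chosen (0 through 2).
Sum: C(7,0)·C(10,5) + C(7,1)·C(10,4) + C(7,2)·C(10,3) = 252 + 1470 + 2520 = 4242.

4242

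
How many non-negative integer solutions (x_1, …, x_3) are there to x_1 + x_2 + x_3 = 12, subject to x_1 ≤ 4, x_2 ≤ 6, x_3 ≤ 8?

25

Ignoring the caps, the number of non-negative solutions to x_1+…+x_3 = 12 is C(14,2) = 91.
Subtract solutions that violate a single cap (substitute x_i' = x_i − (cap_i+1)): x_1 ≥ 5 gives C(9,2) = 36; x_2 ≥ 7 gives C(7,2) = 21; x_3 ≥ 9 gives C(5,2) = 10. Together 67.
Add back pairs where two caps are both exceeded: 1 + 0 + 0 = 1.
By inclusion–exclusion the count is 91 − 67 + 1 = 25.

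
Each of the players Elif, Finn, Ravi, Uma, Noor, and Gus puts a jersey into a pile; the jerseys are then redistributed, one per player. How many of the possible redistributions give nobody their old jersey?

This is the derangement count D_6: permutations of 6 items with no fixed point.
By inclusion–exclusion this is Σ_{j=0}^{6} (−1)^j C(6,j)·(6−j)!.
Computing: 720 − 720 + 360 − 120 + 30 − 6 + 1 = 265.

265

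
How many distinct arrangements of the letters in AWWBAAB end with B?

60

With the last slot taken by B, it remains to arrange the other 6 letters (AWWAAB).
Those 6 letters have A appearing 3 times and W appearing twice, giving (6)!/(3!·2!) = 60.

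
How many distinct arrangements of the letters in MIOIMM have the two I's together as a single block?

Treat the 2 copies of I as a single block. The multiset to arrange is then {II, M, M, M, O}, 5 items in all.
That gives (5)!/(3!) = 20 arrangements.

20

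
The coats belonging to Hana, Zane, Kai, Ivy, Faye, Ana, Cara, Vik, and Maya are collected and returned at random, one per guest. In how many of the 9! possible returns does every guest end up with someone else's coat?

This is the derangement count D_9: permutations of 9 items with no fixed point.
By inclusion–exclusion this is Σ_{j=0}^{9} (−1)^j C(9,j)·(9−j)!.
Computing: 362880 − 362880 + 181440 − 60480 + 15120 − 3024 + 504 − 72 + 9 − 1 = 133496.

133496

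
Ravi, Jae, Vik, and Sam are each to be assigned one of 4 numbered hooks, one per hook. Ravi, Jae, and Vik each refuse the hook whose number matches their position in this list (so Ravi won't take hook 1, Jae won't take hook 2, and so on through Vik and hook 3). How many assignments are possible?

Let Aᵢ (for i ∈ {1, 2, 3}) be the placements that put person i in their forbidden hook. Any j of these fix j positions, leaving (4−j)! ways to fill the rest, and there are C(3,j) ways to pick which j.
By inclusion–exclusion, the number of valid placements is Σ_{j=0}^{3} (−1)^j C(3,j)·(4−j)!.
Computing: 24 − 18 + 6 − 1 = 11.

11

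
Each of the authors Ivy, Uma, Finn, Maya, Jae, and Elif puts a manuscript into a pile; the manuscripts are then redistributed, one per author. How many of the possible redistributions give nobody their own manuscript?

265

This is the derangement count D_6: permutations of 6 items with no fixed point.
By inclusion–exclusion this is Σ_{j=0}^{6} (−1)^j C(6,j)·(6−j)!.
Computing: 720 − 720 + 360 − 120 + 30 − 6 + 1 = 265.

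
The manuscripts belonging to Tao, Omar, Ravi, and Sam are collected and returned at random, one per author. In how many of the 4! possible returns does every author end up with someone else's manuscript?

9

Count assignments avoiding every fixed point. For any j of the 4 authors fixed to their own manuscript, the other 4−j can be arranged in (4−j)! ways.
By inclusion–exclusion this is Σ_{j=0}^{4} (−1)^j C(4,j)·(4−j)!.
Computing: 24 − 24 + 12 − 4 + 1 = 9.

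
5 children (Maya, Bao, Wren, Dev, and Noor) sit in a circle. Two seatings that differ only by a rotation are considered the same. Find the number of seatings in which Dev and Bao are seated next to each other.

Glue Dev and Bao into a block (2 internal orders). Seating 4 units around a circle gives (3)! arrangements.
So 2 × (3)! = 2 × 6 = 12.

12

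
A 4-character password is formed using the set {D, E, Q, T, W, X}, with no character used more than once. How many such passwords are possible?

Choose and order 4 of the 6 symbols: the first character has 6 options, the next 5, then 4, 3.
6 × 5 × 4 × 3 = 360.

360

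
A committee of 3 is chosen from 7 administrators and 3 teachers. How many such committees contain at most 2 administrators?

85

Split by how many administrators are chosen (0 through 2).
Sum: C(7,0)·C(3,3) + C(7,1)·C(3,2) + C(7,2)·C(3,1) = 1 + 21 + 63 = 85.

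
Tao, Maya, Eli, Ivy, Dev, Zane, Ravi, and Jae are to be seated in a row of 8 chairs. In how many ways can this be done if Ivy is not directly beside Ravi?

There are 8! = 40320 arrangements in all. If Ivy and Ravi are adjacent, merging them into one block gives 2·(7)! = 10080 arrangements.
Complementary counting: 40320 − 10080 = 30240.

30240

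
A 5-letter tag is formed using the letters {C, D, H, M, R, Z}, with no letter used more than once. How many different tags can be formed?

720

Choose and order 5 of the 6 symbols: the first letter has 6 options, the next 5, and so on down to 2.
That product is 6 × 5 × 4 × 3 × 2 = 720.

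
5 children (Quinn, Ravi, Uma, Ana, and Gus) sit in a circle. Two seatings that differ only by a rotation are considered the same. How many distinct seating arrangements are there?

24

Around a circle, 5 distinct people have 5!/5 = (4)! = 24 rotationally distinct seatings.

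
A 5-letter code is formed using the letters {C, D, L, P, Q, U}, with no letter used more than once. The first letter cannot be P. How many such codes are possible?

600

The first letter has 6−1 = 5 choices (anything except P).
The remaining 4 letters are filled from the other 5 symbols without repetition: 5 × 4 × 3 × 2 = 120.
Total: 5 × 120 = 600.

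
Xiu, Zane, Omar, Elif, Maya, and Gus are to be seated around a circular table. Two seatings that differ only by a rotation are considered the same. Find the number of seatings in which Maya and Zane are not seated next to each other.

72

All circular seatings of 6 people number (5)! = 120.
Seatings with Maya beside Zane: treat them as a block with 2 internal orders, giving 2 × (4)! = 48.
Subtracting, 120 − 48 = 72.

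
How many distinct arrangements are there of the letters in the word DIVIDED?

420

Letter multiplicities in DIVIDED: D×3, E×1, I×2, V×1.
So there are 7! / (3!·2!) = 420 distinguishable arrangements.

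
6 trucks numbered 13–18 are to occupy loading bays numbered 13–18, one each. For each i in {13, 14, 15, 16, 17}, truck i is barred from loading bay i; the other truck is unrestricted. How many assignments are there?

309

Let Aᵢ (for 13 ≤ i ≤ 17) be the placements that put truck i in its forbidden loading bay. Any j of these fix j positions, leaving (6−j)! ways to fill the rest, and there are C(5,j) ways to pick which j.
By inclusion–exclusion, the number of valid placements is Σ_{j=0}^{5} (−1)^j C(5,j)·(6−j)!.
Computing: 720 − 600 + 240 − 60 + 10 − 1 = 309.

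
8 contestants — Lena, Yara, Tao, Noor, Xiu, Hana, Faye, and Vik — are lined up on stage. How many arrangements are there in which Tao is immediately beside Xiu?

10080

Treat {Tao, Xiu} as a single unit. There are 7 units to order, and the pair itself can be ordered 2 ways.
That gives 2 × 7! = 2 × 5040 = 10080.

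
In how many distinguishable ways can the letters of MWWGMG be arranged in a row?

90

The 6 letters of MWWGMG have repeats: G appearing twice, M appearing twice, and W appearing twice.
The number of distinct arrangements is 6!/(2!·2!·2!) = 720/8 = 90.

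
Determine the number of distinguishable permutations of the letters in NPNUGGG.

420

The 7 letters of NPNUGGG have repeats: G appearing 3 times and N appearing twice.
So there are 7! / (3!·2!) = 420 distinguishable arrangements.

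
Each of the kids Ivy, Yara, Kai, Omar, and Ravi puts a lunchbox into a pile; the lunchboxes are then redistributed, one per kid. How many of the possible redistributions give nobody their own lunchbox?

44

This is the derangement count D_5: permutations of 5 items with no fixed point.
By inclusion–exclusion this is Σ_{j=0}^{5} (−1)^j C(5,j)·(5−j)!.
Computing: 120 − 120 + 60 − 20 + 5 − 1 = 44.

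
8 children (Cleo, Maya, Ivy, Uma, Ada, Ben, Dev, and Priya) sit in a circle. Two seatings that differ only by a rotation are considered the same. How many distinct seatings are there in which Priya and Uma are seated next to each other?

Glue Priya and Uma into a block (2 internal orders). Seating 7 units around a circle gives (6)! arrangements.
So 2 × (6)! = 2 × 720 = 1440.

1440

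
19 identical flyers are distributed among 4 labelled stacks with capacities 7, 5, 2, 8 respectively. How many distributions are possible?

Without the upper bounds there are C(22,3) = 1540 ways to split 19 among 4 stacks.
Subtract solutions that violate a single cap (substitute x_i' = x_i − (cap_i+1)): x_1 ≥ 8 gives C(14,3) = 364; x_2 ≥ 6 gives C(16,3) = 560; x_3 ≥ 3 gives C(19,3) = 969; x_4 ≥ 9 gives C(13,3) = 286. Together 2179.
Add back pairs where two caps are both exceeded: 56 + 165 + 10 + 286 + 35 + 120 = 672.
Subtract triples: 10 + 0 + 0 + 4 = 14.
By inclusion–exclusion the count is 1540 − 2179 + 672 − 14 = 19.

19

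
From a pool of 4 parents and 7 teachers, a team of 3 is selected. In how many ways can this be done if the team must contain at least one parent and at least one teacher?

126

Total 3-person selections from all 11: C(11,3) = 165.
Subtract selections that omit an entire group: no parents → C(7,3) = 35; no teachers → C(4,3) = 4.
Both groups omitted at once is impossible, so 165 − 39 = 126.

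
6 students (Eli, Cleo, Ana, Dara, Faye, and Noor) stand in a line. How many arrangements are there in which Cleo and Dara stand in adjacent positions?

Place the 4 others and the Cleo-Dara pair as 5 objects in a line; the pair has 2 internal arrangements.
So the count is 2·(5)! = 240.

240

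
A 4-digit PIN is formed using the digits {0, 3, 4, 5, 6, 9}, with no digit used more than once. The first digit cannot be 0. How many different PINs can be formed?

The first digit has 6−1 = 5 choices (anything except 0).
The remaining 3 digits are filled from the other 5 symbols without repetition: 5 × 4 × 3 = 60.
Total: 5 × 60 = 300.

300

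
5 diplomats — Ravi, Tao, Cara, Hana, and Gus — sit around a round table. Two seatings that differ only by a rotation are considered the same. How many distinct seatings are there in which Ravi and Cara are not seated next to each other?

Without the restriction there are (4)! = 24 seatings.
Those with Ravi next to Cara: fuse the pair into one unit and seat 4 units around a circle — 2·(3)! = 12.
Subtracting, 24 − 12 = 12.

12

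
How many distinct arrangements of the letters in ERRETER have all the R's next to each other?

Treat the 3 copies of R as a single block. The multiset to arrange is then {RRR, E, E, E, T}, 5 items in all.
That gives (5)!/(3!) = 20 arrangements.

20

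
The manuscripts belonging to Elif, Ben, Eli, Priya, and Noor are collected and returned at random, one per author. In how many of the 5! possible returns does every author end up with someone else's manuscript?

This is the derangement count D_5: permutations of 5 items with no fixed point.
By inclusion–exclusion this is Σ_{j=0}^{5} (−1)^j C(5,j)·(5−j)!.
Computing: 120 − 120 + 60 − 20 + 5 − 1 = 44.

44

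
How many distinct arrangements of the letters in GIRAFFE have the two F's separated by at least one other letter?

There are 7!/(2!) = 2520 arrangements of GIRAFFE in total.
If the two F's are adjacent, glue them into one block, leaving 6 items to arrange: (6)! = 720 ways.
Hence 2520 − 720 = 1800.

1800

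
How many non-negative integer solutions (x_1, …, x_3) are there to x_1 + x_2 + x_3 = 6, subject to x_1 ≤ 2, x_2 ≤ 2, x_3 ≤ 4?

6

Without the upper bounds there are C(8,2) = 28 ways to split 6 among 3 variables.
Subtract solutions that violate a single cap (substitute x_i' = x_i − (cap_i+1)): x_1 ≥ 3 gives C(5,2) = 10; x_2 ≥ 3 gives C(5,2) = 10; x_3 ≥ 5 gives C(3,2) = 3. Together 23.
Add back pairs where two caps are both exceeded: 1 + 0 + 0 = 1.
By inclusion–exclusion the count is 28 − 23 + 1 = 6.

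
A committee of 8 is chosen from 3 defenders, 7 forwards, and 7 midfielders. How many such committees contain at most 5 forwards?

Split by how many forwards are chosen (0 through 5).
Sum: C(7,0)·C(10,8) + C(7,1)·C(10,7) + C(7,2)·C(10,6) + C(7,3)·C(10,5) + C(7,4)·C(10,4) + C(7,5)·C(10,3) = 45 + 840 + 4410 + 8820 + 7350 + 2520 = 23985.

23985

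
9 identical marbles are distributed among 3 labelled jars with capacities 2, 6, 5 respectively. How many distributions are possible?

By stars and bars, unrestricted non-negative solutions to x_1+…+x_3 = 9 number C(9+2,2) = 55.
Subtract solutions that violate a single cap (substitute x_i' = x_i − (cap_i+1)): x_1 ≥ 3 gives C(8,2) = 28; x_2 ≥ 7 gives C(4,2) = 6; x_3 ≥ 6 gives C(5,2) = 10. Together 44.
Add back pairs where two caps are both exceeded: 0 + 1 + 0 = 1.
By inclusion–exclusion the count is 55 − 44 + 1 = 12.

12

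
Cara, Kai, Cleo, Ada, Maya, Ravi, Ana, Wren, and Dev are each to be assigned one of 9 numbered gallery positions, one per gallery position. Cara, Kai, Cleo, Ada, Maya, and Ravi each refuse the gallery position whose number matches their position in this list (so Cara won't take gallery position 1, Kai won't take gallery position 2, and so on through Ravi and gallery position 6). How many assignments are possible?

Let Aᵢ (for 1 ≤ i ≤ 6) be the placements that put person i in their forbidden gallery position. Any j of these fix j positions, leaving (9−j)! ways to fill the rest, and there are C(6,j) ways to pick which j.
By inclusion–exclusion, the number of valid placements is Σ_{j=0}^{6} (−1)^j C(6,j)·(9−j)!.
Computing: 362880 − 241920 + 75600 − 14400 + 1800 − 144 + 6 = 183822.

183822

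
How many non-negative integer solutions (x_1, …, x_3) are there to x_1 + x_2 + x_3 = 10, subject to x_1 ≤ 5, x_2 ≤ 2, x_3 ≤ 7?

12

Without the upper bounds there are C(12,2) = 66 ways to split 10 among 3 variables.
Subtract solutions that violate a single cap (substitute x_i' = x_i − (cap_i+1)): x_1 ≥ 6 gives C(6,2) = 15; x_2 ≥ 3 gives C(9,2) = 36; x_3 ≥ 8 gives C(4,2) = 6. Together 57.
Add back pairs where two caps are both exceeded: 3 + 0 + 0 = 3.
By inclusion–exclusion the count is 66 − 57 + 3 = 12.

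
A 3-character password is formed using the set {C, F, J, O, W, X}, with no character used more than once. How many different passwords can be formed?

With no repetition, fill the 3 characters in order: 6 choices, then 5, down to 4.
6 × 5 × 4 = 120.

120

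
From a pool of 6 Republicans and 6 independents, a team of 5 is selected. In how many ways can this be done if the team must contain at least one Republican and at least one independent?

Unrestricted: C(12,5) = 792 ways to pick any 5 of the 12.
Selections missing a whole group: no Republicans → C(6,5) = 6; no independents → C(6,5) = 6.
Both groups omitted at once is impossible, so 792 − 12 = 780.

780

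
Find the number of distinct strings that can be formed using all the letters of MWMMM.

Letter multiplicities in MWMMM: M×4, W×1.
Dividing 5! = 120 by 4! = 24 for the repeated letters gives 5.

5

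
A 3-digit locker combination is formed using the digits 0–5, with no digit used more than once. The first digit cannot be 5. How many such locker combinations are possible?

100

The first digit has 6−1 = 5 choices (anything except 5).
The remaining 2 digits are filled from the other 5 symbols without repetition: 5 × 4 = 20.
Total: 5 × 20 = 100.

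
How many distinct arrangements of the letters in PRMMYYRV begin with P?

630

With the first slot taken by P, it remains to arrange the other 7 letters (RMMYYRV).
Those 7 letters have M appearing twice, R appearing twice, and Y appearing twice, giving (7)!/(2!·2!·2!) = 630.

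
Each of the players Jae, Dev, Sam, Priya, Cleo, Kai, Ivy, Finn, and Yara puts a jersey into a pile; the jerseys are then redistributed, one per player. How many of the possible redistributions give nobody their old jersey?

Count assignments avoiding every fixed point. For any j of the 9 players fixed to their old jersey, the other 9−j can be arranged in (9−j)! ways.
By inclusion–exclusion this is Σ_{j=0}^{9} (−1)^j C(9,j)·(9−j)!.
Computing: 362880 − 362880 + 181440 − 60480 + 15120 − 3024 + 504 − 72 + 9 − 1 = 133496.

133496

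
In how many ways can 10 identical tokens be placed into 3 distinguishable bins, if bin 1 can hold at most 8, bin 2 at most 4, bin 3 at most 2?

Ignoring the caps, the number of non-negative solutions to x_1+…+x_3 = 10 is C(12,2) = 66.
Subtract solutions that violate a single cap (substitute x_i' = x_i − (cap_i+1)): x_1 ≥ 9 gives C(3,2) = 3; x_2 ≥ 5 gives C(7,2) = 21; x_3 ≥ 3 gives C(9,2) = 36. Together 60.
Add back pairs where two caps are both exceeded: 0 + 0 + 6 = 6.
By inclusion–exclusion the count is 66 − 60 + 6 = 12.

12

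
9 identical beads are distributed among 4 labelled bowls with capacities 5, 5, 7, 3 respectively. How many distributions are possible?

120

Without the upper bounds there are C(12,3) = 220 ways to split 9 among 4 bowls.
Subtract solutions that violate a single cap (substitute x_i' = x_i − (cap_i+1)): x_1 ≥ 6 gives C(6,3) = 20; x_2 ≥ 6 gives C(6,3) = 20; x_3 ≥ 8 gives C(4,3) = 4; x_4 ≥ 4 gives C(8,3) = 56. Together 100.
No two caps can be exceeded simultaneously, so the pair terms are all 0.
By inclusion–exclusion the count is 220 − 100 + 0 = 120.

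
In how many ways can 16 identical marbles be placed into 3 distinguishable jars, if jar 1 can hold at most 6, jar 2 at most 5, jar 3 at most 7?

By stars and bars, unrestricted non-negative solutions to x_1+…+x_3 = 16 number C(16+2,2) = 153.
Subtract solutions that violate a single cap (substitute x_i' = x_i − (cap_i+1)): x_1 ≥ 7 gives C(11,2) = 55; x_2 ≥ 6 gives C(12,2) = 66; x_3 ≥ 8 gives C(10,2) = 45. Together 166.
Add back pairs where two caps are both exceeded: 10 + 3 + 6 = 19.
By inclusion–exclusion the count is 153 − 166 + 19 = 6.

6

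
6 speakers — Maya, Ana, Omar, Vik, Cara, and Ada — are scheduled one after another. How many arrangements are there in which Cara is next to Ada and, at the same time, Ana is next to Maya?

Treat {Cara,Ada} as one block (2 orders) and {Ana,Maya} as another (2 orders).
That leaves 4 units to arrange: 2 × 2 × 4! = 4 × 24 = 96.

96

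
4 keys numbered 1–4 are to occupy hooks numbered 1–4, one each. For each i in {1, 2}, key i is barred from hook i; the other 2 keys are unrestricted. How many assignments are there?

Let Aᵢ (for i ∈ {1, 2}) be the placements that put key i in its forbidden hook. Any j of these fix j positions, leaving (4−j)! ways to fill the rest, and there are C(2,j) ways to pick which j.
By inclusion–exclusion, the number of valid placements is Σ_{j=0}^{2} (−1)^j C(2,j)·(4−j)!.
Computing: 24 − 12 + 2 = 14.

14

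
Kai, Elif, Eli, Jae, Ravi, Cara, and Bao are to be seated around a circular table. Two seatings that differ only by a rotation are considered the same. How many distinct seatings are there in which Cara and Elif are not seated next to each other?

480

Without the restriction there are (6)! = 720 seatings.
Seatings with Cara beside Elif: treat them as a block with 2 internal orders, giving 2 × (5)! = 240.
Subtracting, 720 − 240 = 480.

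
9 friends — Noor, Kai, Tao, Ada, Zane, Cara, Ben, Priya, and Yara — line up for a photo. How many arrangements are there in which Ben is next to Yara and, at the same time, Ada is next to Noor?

Treat {Ben,Yara} as one block (2 orders) and {Ada,Noor} as another (2 orders).
That leaves 7 units to arrange: 2 × 2 × 7! = 4 × 5040 = 20160.

20160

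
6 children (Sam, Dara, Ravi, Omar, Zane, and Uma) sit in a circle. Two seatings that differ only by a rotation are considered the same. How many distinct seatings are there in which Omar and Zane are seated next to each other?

48

Glue Omar and Zane into a block (2 internal orders). Seating 5 units around a circle gives (4)! arrangements.
So 2 × (4)! = 2 × 24 = 48.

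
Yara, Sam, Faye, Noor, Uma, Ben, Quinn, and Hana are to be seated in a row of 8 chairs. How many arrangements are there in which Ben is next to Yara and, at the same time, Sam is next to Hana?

2880

Treat {Ben,Yara} as one block (2 orders) and {Sam,Hana} as another (2 orders).
That leaves 6 units to arrange: 2 × 2 × 6! = 4 × 720 = 2880.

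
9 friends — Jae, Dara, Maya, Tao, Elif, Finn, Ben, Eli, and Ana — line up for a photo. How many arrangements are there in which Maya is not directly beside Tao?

There are 9! = 362880 arrangements in all. If Maya and Tao are adjacent, merging them into one block gives 2·(8)! = 80640 arrangements.
So 362880 − 80640 = 282240 arrangements keep them apart.

282240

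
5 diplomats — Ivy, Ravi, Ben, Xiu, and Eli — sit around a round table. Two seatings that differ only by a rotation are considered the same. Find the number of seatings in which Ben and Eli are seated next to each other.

12

Treat {Ben, Eli} as one unit (2 internal orders) and seat the resulting 4 units around the table: (3)! circular arrangements.
So 2 × (3)! = 2 × 6 = 12.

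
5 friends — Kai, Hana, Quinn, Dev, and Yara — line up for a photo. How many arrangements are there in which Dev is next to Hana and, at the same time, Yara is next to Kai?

24

Treat {Dev,Hana} as one block (2 orders) and {Yara,Kai} as another (2 orders).
That leaves 3 units to arrange: 2 × 2 × 3! = 4 × 6 = 24.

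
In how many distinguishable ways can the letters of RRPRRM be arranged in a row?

The 6 letters of RRPRRM have repeats: R appearing 4 times.
Dividing 6! = 720 by 4! = 24 for the repeated letters gives 30.

30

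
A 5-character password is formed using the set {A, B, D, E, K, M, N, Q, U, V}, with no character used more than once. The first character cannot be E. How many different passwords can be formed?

27216

The first character has 10−1 = 9 choices (anything except E).
The remaining 4 characters are filled from the other 9 symbols without repetition: 9 × 8 × 7 × 6 = 3024.
Total: 9 × 3024 = 27216.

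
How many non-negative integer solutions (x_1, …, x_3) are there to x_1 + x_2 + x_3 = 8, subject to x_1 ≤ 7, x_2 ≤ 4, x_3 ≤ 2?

Without the upper bounds there are C(10,2) = 45 ways to split 8 among 3 variables.
Subtract solutions that violate a single cap (substitute x_i' = x_i − (cap_i+1)): x_1 ≥ 8 gives C(2,2) = 1; x_2 ≥ 5 gives C(5,2) = 10; x_3 ≥ 3 gives C(7,2) = 21. Together 32.
Add back pairs where two caps are both exceeded: 0 + 0 + 1 = 1.
By inclusion–exclusion the count is 45 − 32 + 1 = 14.

14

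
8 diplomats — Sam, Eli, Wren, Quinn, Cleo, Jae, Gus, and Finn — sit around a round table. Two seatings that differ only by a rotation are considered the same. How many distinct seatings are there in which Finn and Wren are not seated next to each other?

3600

Without the restriction there are (7)! = 5040 seatings.
Seatings with Finn beside Wren: treat them as a block with 2 internal orders, giving 2 × (6)! = 1440.
Subtracting, 5040 − 1440 = 3600.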